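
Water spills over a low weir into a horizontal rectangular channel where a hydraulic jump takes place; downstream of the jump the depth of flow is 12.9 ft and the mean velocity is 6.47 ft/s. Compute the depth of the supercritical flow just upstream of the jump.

y₁ = 2.22 ft

Fr₂ = V₂/√(g·y₂) = 6.47/√(32.2×12.9) = 0.317.
The Bélanger relation is symmetric: y₁/y₂ = ½[√(1 + 8Fr₂²) − 1] = ½[√1.806 − 1] = 0.172.
y₁ = 0.172 × 12.9 = 2.22 ft.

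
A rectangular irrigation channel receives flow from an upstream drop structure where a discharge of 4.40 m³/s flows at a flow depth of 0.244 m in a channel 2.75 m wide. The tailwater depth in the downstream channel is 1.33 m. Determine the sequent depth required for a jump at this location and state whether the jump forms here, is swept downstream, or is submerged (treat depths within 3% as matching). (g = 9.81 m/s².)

q = Q/b = 4.40/2.75 = 1.60 m²/s; V₁ = q/y₁ = 6.56 m/s. Fr₁ = V₁/√(g·y₁) = 4.24.
By Bélanger, y₂/y₁ = ½[√(1 + 8Fr₁²) − 1] = ½[√144.7 − 1] = 5.51.
y₂ = 5.51 × 0.244 = 1.35 m.
Tailwater y_tw = 1.33 m: y_tw ≈ y₂, so the jump forms here.

y₂ = 1.35 m; the jump forms here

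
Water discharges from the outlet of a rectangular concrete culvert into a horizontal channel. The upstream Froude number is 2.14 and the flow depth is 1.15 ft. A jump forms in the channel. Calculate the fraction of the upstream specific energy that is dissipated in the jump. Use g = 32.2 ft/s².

Fr₁ = 2.14 (given).
Conjugate-depth relation: y₂/y₁ = ½[√(1 + 8Fr₁²) − 1] = ½[√37.64 − 1] = 2.57.
y₂ = 2.57 × 1.15 = 2.95 ft.
E₁ = y₁(1 + Fr₁²/2) = 1.15×(1 + 2.14²/2) = 3.78 ft. ΔE = (y₂ − y₁)³/(4y₁y₂) = 0.431 ft. ΔE/E₁ = 0.431/3.78 = 0.114.

ΔE/E₁ = 0.114 (11.4%)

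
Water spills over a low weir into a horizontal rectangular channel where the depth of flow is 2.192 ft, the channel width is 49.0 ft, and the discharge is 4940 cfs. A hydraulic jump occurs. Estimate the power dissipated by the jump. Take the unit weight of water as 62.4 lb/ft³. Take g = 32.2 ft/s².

q = Q/b = 4940/49.0 = 100.8 ft²/s; V₁ = q/y₁ = 45.99 ft/s. Fr₁ = V₁/√(g·y₁) = 5.474.
Conjugate-depth relation: y₂/y₁ = ½[√(1 + 8Fr₁²) − 1] = ½[√240.76 − 1] = 7.258.
y₂ = 7.258 × 2.192 = 15.91 ft.
Head loss: ΔE = (y₂ − y₁)³/(4y₁y₂) = (15.91 − 2.192)³/(4×2.192×15.91) = 2581/139.5 = 18.51 ft.
P = γ·Q·ΔE/550 = 62.4 × 4940 × 18.51 / 550 = 10372 hp.

P = 10372 hp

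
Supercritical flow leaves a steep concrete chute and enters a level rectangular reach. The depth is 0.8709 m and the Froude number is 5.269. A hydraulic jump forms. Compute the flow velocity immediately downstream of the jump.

V₂ = 2.210 m/s

Fr₁ = 5.269 (given).
Sequent-depth ratio: y₂/y₁ = ½[√(1 + 8Fr₁²) − 1] = ½[√223.10 − 1] = 6.968.
y₂ = 6.968 × 0.8709 = 6.069 m.
V₁ = Fr₁·√(g·y₁) = 5.269×√(9.81×0.8709) = 15.40 m/s; q = V₁·y₁ = 13.41 m²/s.
V₂ = q/y₂ = 13.41/6.069 = 2.210 m/s.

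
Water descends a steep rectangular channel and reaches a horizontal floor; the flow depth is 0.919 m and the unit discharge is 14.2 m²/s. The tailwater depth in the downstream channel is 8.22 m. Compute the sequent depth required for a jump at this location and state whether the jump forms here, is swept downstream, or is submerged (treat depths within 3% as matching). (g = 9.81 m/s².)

y₂ = 6.24 m; the jump is submerged

V₁ = q/y₁ = 14.2/0.919 = 15.5 m/s. Fr₁ = V₁/√(g·y₁) = 15.5/√(9.81×0.919) = 5.15.
Sequent-depth ratio: y₂/y₁ = ½[√(1 + 8Fr₁²) − 1] = ½[√212.9 − 1] = 6.79.
y₂ = 6.79 × 0.919 = 6.24 m.
Tailwater y_tw = 8.22 m: y_tw > y₂, so the jump is submerged.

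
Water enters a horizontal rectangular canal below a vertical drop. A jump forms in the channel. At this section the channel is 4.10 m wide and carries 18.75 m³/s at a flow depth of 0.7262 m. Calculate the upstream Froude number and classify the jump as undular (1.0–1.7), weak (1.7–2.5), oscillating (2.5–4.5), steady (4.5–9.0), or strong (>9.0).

Fr₁ = 2.359; weak jump

q = Q/b = 18.75/4.10 = 4.573 m²/s; V₁ = q/y₁ = 6.297 m/s. Fr₁ = V₁/√(g·y₁) = 2.359.
Fr₁ = 2.359 lies in the weak range.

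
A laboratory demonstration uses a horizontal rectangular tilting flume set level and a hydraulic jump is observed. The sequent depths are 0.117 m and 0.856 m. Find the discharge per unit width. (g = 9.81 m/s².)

For a rectangular channel the momentum equation gives q² = ½·g·y₁·y₂·(y₁ + y₂) = ½×9.81×0.117×0.856×0.973 = 0.478.
q = √0.478 = 0.691 m²/s.

q = 0.691 m²/s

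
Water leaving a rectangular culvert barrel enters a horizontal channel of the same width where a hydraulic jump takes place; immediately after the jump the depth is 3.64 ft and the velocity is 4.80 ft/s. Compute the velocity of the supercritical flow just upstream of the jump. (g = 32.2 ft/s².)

Fr₂ = V₂/√(g·y₂) = 4.80/√(32.2×3.64) = 0.443.
The Bélanger relation is symmetric: y₁/y₂ = ½[√(1 + 8Fr₂²) − 1] = ½[√2.573 − 1] = 0.302.
y₁ = 0.302 × 3.64 = 1.10 ft.
V₁ = q/y₁ = 17.5/1.10 = 15.9 ft/s.

V₁ = 15.9 ft/s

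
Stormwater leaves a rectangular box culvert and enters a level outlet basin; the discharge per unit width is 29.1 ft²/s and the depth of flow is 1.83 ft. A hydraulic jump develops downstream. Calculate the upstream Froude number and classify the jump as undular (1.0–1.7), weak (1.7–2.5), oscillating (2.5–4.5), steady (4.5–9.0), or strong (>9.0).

V₁ = q/y₁ = 29.1/1.83 = 15.9 ft/s. Fr₁ = V₁/√(g·y₁) = 15.9/√(32.2×1.83) = 2.07.
Fr₁ = 2.07 lies in the weak range.

Fr₁ = 2.07; weak jump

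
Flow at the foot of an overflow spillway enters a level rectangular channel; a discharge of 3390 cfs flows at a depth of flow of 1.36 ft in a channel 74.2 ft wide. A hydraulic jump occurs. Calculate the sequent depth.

q = Q/b = 3390/74.2 = 45.7 ft²/s; V₁ = q/y₁ = 33.6 ft/s. Fr₁ = V₁/√(g·y₁) = 5.08.
By Bélanger, y₂/y₁ = ½[√(1 + 8Fr₁²) − 1] = ½[√207.2 − 1] = 6.70.
y₂ = 6.70 × 1.36 = 9.11 ft.

y₂ = 9.11 ft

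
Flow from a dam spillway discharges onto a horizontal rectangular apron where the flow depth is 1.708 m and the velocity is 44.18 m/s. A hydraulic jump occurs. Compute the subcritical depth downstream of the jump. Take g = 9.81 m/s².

Fr₁ = V₁/√(g·y₁) = 44.18/√(9.81×1.708) = 10.79.
From the momentum equation for a rectangular channel, y₂/y₁ = ½[√(1 + 8Fr₁²) − 1] = ½[√932.93 − 1] = 14.77.
y₂ = 14.77 × 1.708 = 25.23 m.

y₂ = 25.23 m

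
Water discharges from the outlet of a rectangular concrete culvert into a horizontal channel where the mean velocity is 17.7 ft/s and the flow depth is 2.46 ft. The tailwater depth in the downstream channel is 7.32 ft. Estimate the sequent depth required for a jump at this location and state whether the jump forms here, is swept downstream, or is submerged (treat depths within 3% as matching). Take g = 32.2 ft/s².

Fr₁ = V₁/√(g·y₁) = 17.7/√(32.2×2.46) = 1.99.
Sequent-depth ratio: y₂/y₁ = ½[√(1 + 8Fr₁²) − 1] = ½[√32.64 − 1] = 2.36.
y₂ = 2.36 × 2.46 = 5.80 ft.
Tailwater y_tw = 7.32 ft: y_tw > y₂, so the jump is submerged.

y₂ = 5.80 ft; the jump is submerged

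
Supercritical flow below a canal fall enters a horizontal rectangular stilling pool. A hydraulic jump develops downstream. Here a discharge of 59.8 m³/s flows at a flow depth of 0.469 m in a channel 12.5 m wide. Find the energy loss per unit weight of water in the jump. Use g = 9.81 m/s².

ΔE = 2.71 m

q = Q/b = 59.8/12.5 = 4.78 m²/s; V₁ = q/y₁ = 10.2 m/s. Fr₁ = V₁/√(g·y₁) = 4.76.
Bélanger equation: y₂/y₁ = ½[√(1 + 8Fr₁²) − 1] = ½[√181.9 − 1] = 6.24.
y₂ = 6.24 × 0.469 = 2.93 m.
V₂ = q/y₂ = 4.78/2.93 = 1.63 m/s. E₁ = y₁ + V₁²/2g = 5.77 m; E₂ = y₂ + V₂²/2g = 3.06 m. ΔE = E₁ − E₂ = 2.71 m.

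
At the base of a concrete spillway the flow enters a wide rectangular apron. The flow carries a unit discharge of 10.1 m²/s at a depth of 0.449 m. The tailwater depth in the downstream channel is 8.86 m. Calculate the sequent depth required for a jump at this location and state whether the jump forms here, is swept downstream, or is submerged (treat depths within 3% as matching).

y₂ = 6.58 m; the jump is submerged

V₁ = q/y₁ = 10.1/0.449 = 22.5 m/s. Fr₁ = V₁/√(g·y₁) = 22.5/√(9.81×0.449) = 10.7.
Sequent-depth ratio: y₂/y₁ = ½[√(1 + 8Fr₁²) − 1] = ½[√920.0 − 1] = 14.7.
y₂ = 14.7 × 0.449 = 6.58 m.
Tailwater y_tw = 8.86 m: y_tw > y₂, so the jump is submerged.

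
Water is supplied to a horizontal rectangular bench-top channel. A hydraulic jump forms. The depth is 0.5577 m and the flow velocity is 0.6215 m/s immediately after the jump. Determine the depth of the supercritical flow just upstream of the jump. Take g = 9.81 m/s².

Fr₂ = V₂/√(g·y₂) = 0.6215/√(9.81×0.5577) = 0.2657.
From the momentum equation (using Fr₂), y₁/y₂ = ½[√(1 + 8Fr₂²) − 1] = ½[√1.5648 − 1] = 0.1255.
y₁ = 0.1255 × 0.5577 = 0.06997 m.

y₁ = 0.06997 m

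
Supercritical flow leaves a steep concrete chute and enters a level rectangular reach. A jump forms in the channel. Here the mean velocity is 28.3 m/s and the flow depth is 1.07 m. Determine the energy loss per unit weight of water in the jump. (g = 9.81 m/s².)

ΔE = 28.9 m

Fr₁ = V₁/√(g·y₁) = 28.3/√(9.81×1.07) = 8.73.
Conjugate-depth relation: y₂/y₁ = ½[√(1 + 8Fr₁²) − 1] = ½[√611.4 − 1] = 11.9.
y₂ = 11.9 × 1.07 = 12.7 m.
Head loss: ΔE = (y₂ − y₁)³/(4y₁y₂) = (12.7 − 1.07)³/(4×1.07×12.7) = 1570/54.3 = 28.9 m.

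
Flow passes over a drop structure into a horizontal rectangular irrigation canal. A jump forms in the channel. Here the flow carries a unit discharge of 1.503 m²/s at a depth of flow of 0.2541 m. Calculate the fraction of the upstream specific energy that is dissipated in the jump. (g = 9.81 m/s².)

V₁ = q/y₁ = 1.503/0.2541 = 5.915 m/s. Fr₁ = V₁/√(g·y₁) = 5.915/√(9.81×0.2541) = 3.746.
Sequent-depth ratio: y₂/y₁ = ½[√(1 + 8Fr₁²) − 1] = ½[√113.29 − 1] = 4.822.
y₂ = 4.822 × 0.2541 = 1.225 m.
E₁ = y₁ + V₁²/2g = 2.037 m. ΔE = (y₂ − y₁)³/(4y₁y₂) = 0.7354 m. ΔE/E₁ = 0.7354/2.037 = 0.361.

ΔE/E₁ = 0.361 (36.1%)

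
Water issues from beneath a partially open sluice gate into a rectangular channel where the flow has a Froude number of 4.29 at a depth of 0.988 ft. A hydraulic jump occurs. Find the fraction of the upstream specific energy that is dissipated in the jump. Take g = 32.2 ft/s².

ΔE/E₁ = 0.423 (42.3%)

Fr₁ = 4.29 (given).
From the momentum equation for a rectangular channel, y₂/y₁ = ½[√(1 + 8Fr₁²) − 1] = ½[√148.2 − 1] = 5.59.
y₂ = 5.59 × 0.988 = 5.52 ft.
E₁ = y₁(1 + Fr₁²/2) = 0.988×(1 + 4.29²/2) = 10.1 ft. ΔE = (y₂ − y₁)³/(4y₁y₂) = 4.27 ft. ΔE/E₁ = 4.27/10.1 = 0.423.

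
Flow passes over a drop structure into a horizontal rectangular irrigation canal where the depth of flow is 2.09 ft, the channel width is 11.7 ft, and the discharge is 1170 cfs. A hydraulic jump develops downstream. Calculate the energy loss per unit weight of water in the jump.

ΔE = 20.8 ft

q = Q/b = 1170/11.7 = 100 ft²/s; V₁ = q/y₁ = 47.8 ft/s. Fr₁ = V₁/√(g·y₁) = 5.83.
Conjugate-depth relation: y₂/y₁ = ½[√(1 + 8Fr₁²) − 1] = ½[√273.1 − 1] = 7.76.
y₂ = 7.76 × 2.09 = 16.2 ft.
Head loss: ΔE = (y₂ − y₁)³/(4y₁y₂) = (16.2 − 2.09)³/(4×2.09×16.2) = 2825/136 = 20.8 ft.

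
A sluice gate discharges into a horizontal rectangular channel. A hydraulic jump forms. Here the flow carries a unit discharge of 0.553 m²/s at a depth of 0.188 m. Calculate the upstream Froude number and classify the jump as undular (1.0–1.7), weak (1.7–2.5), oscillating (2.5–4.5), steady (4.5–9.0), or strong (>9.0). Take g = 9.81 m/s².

Fr₁ = 2.17; weak jump

V₁ = q/y₁ = 0.553/0.188 = 2.94 m/s. Fr₁ = V₁/√(g·y₁) = 2.94/√(9.81×0.188) = 2.17.
Fr₁ = 2.17 lies in the weak range.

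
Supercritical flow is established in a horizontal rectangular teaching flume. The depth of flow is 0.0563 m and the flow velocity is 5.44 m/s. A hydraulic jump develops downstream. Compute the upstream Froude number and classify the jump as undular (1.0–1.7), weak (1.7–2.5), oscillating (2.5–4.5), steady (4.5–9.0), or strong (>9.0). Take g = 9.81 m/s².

Fr₁ = 7.32; steady jump

Fr₁ = V₁/√(g·y₁) = 5.44/√(9.81×0.0563) = 7.32.
Fr₁ = 7.32 lies in the steady range.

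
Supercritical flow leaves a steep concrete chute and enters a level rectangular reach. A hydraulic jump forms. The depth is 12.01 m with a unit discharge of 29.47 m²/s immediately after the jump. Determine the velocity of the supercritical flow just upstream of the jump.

V₁ = 26.25 m/s

V₂ = q/y₂ = 29.47/12.01 = 2.454 m/s; Fr₂ = V₂/√(g·y₂) = 0.2261.
From the momentum equation (using Fr₂), y₁/y₂ = ½[√(1 + 8Fr₂²) − 1] = ½[√1.4088 − 1] = 0.09347.
y₁ = 0.09347 × 12.01 = 1.123 m.
V₁ = q/y₁ = 29.47/1.123 = 26.25 m/s.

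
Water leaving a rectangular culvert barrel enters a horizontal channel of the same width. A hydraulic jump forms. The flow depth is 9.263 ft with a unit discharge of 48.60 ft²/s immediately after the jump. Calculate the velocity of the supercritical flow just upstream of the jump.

V₁ = 32.95 ft/s

V₂ = q/y₂ = 48.60/9.263 = 5.247 ft/s; Fr₂ = V₂/√(g·y₂) = 0.3038.
The Bélanger relation is symmetric: y₁/y₂ = ½[√(1 + 8Fr₂²) − 1] = ½[√1.7383 − 1] = 0.1592.
y₁ = 0.1592 × 9.263 = 1.475 ft.
V₁ = q/y₁ = 48.60/1.475 = 32.95 ft/s.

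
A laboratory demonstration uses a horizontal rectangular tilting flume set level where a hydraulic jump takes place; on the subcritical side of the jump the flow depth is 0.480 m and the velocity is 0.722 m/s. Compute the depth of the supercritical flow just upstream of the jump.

Fr₂ = V₂/√(g·y₂) = 0.722/√(9.81×0.480) = 0.333.
Since the conjugate-depth ratio holds either way, y₁/y₂ = ½[√(1 + 8Fr₂²) − 1] = ½[√1.886 − 1] = 0.187.
y₁ = 0.187 × 0.480 = 0.0896 m.

y₁ = 0.0896 m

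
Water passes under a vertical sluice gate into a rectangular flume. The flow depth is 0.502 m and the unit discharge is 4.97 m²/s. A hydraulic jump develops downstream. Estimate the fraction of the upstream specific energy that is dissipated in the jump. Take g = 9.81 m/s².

V₁ = q/y₁ = 4.97/0.502 = 9.90 m/s. Fr₁ = V₁/√(g·y₁) = 9.90/√(9.81×0.502) = 4.46.
Bélanger equation: y₂/y₁ = ½[√(1 + 8Fr₁²) − 1] = ½[√160.2 − 1] = 5.83.
y₂ = 5.83 × 0.502 = 2.93 m.
E₁ = y₁ + V₁²/2g = 5.50 m. ΔE = (y₂ − y₁)³/(4y₁y₂) = 2.42 m. ΔE/E₁ = 2.42/5.50 = 0.441.

ΔE/E₁ = 0.441 (44.1%)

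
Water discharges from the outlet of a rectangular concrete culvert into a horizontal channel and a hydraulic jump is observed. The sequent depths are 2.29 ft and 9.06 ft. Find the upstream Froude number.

For a rectangular channel the momentum equation gives q² = ½·g·y₁·y₂·(y₁ + y₂) = ½×32.2×2.29×9.06×11.4 = 3791.
q = √3791 = 61.6 ft²/s.
V₁ = q/y₁ = 26.9 ft/s; Fr₁ = V₁/√(g·y₁) = 3.13.

Fr₁ = 3.13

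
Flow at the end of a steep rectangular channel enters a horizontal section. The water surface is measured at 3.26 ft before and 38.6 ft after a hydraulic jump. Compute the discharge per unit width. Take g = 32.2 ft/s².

q = 291 ft²/s

For a rectangular channel the momentum equation gives q² = ½·g·y₁·y₂·(y₁ + y₂) = ½×32.2×3.26×38.6×41.9 = 84807.
q = √84807 = 291 ft²/s.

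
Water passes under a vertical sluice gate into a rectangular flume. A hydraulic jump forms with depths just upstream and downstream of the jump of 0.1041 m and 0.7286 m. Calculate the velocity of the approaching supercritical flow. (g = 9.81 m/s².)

For a rectangular channel the momentum equation gives q² = ½·g·y₁·y₂·(y₁ + y₂) = ½×9.81×0.1041×0.7286×0.8327 = 0.3098.
q = √0.3098 = 0.5566 m²/s.
V₁ = q/y₁ = 0.5566/0.1041 = 5.347 m/s.

V₁ = 5.347 m/s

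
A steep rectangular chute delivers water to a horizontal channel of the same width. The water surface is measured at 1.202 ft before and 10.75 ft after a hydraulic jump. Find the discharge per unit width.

For a rectangular channel the momentum equation gives q² = ½·g·y₁·y₂·(y₁ + y₂) = ½×32.2×1.202×10.75×11.95 = 2486.
q = √2486 = 49.86 ft²/s.

q = 49.86 ft²/s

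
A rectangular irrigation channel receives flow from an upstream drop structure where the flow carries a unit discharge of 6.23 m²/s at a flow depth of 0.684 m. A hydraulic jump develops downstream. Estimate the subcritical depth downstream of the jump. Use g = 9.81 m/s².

y₂ = 3.08 m

V₁ = q/y₁ = 6.23/0.684 = 9.11 m/s. Fr₁ = V₁/√(g·y₁) = 9.11/√(9.81×0.684) = 3.52.
Sequent-depth ratio: y₂/y₁ = ½[√(1 + 8Fr₁²) − 1] = ½[√99.91 − 1] = 4.50.
y₂ = 4.50 × 0.684 = 3.08 m.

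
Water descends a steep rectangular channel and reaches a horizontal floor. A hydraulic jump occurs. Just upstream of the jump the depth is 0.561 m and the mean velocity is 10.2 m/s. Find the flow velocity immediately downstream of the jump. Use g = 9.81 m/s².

V₂ = 1.80 m/s

Fr₁ = V₁/√(g·y₁) = 10.2/√(9.81×0.561) = 4.35.
Conjugate-depth relation: y₂/y₁ = ½[√(1 + 8Fr₁²) − 1] = ½[√152.2 − 1] = 5.67.
y₂ = 5.67 × 0.561 = 3.18 m.
q = V₁·y₁ = 10.2 × 0.561 = 5.72 m²/s.
V₂ = q/y₂ = 5.72/3.18 = 1.80 m/s.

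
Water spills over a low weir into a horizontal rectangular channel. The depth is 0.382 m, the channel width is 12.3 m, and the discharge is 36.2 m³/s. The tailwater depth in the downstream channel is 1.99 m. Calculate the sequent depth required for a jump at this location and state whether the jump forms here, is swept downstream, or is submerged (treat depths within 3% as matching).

q = Q/b = 36.2/12.3 = 2.94 m²/s; V₁ = q/y₁ = 7.70 m/s. Fr₁ = V₁/√(g·y₁) = 3.98.
Conjugate-depth relation: y₂/y₁ = ½[√(1 + 8Fr₁²) − 1] = ½[√127.7 − 1] = 5.15.
y₂ = 5.15 × 0.382 = 1.97 m.
Tailwater y_tw = 1.99 m: y_tw ≈ y₂, so the jump forms here.

y₂ = 1.97 m; the jump forms here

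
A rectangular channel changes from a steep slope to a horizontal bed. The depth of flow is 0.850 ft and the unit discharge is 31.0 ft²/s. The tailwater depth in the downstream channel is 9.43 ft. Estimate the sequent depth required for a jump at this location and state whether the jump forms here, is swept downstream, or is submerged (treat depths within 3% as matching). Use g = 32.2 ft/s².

y₂ = 7.97 ft; the jump is submerged

V₁ = q/y₁ = 31.0/0.850 = 36.5 ft/s. Fr₁ = V₁/√(g·y₁) = 36.5/√(32.2×0.850) = 6.97.
By Bélanger, y₂/y₁ = ½[√(1 + 8Fr₁²) − 1] = ½[√389.8 − 1] = 9.37.
y₂ = 9.37 × 0.850 = 7.97 ft.
Tailwater y_tw = 9.43 ft: y_tw > y₂, so the jump is submerged.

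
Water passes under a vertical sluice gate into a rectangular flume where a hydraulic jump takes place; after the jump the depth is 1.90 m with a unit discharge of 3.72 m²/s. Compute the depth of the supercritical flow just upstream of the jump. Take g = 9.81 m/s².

y₁ = 0.595 m

V₂ = q/y₂ = 3.72/1.90 = 1.96 m/s; Fr₂ = V₂/√(g·y₂) = 0.454.
The Bélanger relation is symmetric: y₁/y₂ = ½[√(1 + 8Fr₂²) − 1] = ½[√2.645 − 1] = 0.313.
y₁ = 0.313 × 1.90 = 0.595 m.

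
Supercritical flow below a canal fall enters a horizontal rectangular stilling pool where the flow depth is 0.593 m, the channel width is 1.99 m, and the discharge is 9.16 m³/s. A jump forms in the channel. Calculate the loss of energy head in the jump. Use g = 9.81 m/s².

ΔE = 1.06 m

q = Q/b = 9.16/1.99 = 4.60 m²/s; V₁ = q/y₁ = 7.76 m/s. Fr₁ = V₁/√(g·y₁) = 3.22.
Sequent-depth ratio: y₂/y₁ = ½[√(1 + 8Fr₁²) − 1] = ½[√83.86 − 1] = 4.08.
y₂ = 4.08 × 0.593 = 2.42 m.
V₂ = q/y₂ = 4.60/2.42 = 1.90 m/s. E₁ = y₁ + V₁²/2g = 3.66 m; E₂ = y₂ + V₂²/2g = 2.60 m. ΔE = E₁ − E₂ = 1.06 m.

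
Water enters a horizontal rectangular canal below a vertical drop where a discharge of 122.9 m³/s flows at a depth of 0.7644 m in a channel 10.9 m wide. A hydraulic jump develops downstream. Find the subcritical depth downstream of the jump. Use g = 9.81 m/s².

y₂ = 5.453 m

q = Q/b = 122.9/10.9 = 11.28 m²/s; V₁ = q/y₁ = 14.75 m/s. Fr₁ = V₁/√(g·y₁) = 5.387.
Bélanger equation: y₂/y₁ = ½[√(1 + 8Fr₁²) − 1] = ½[√233.12 − 1] = 7.134.
y₂ = 7.134 × 0.7644 = 5.453 m.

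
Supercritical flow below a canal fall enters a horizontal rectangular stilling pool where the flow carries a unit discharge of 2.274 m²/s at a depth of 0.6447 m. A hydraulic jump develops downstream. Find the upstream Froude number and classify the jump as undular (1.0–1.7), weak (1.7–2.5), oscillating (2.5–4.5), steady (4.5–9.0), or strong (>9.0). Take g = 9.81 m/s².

Fr₁ = 1.403; undular jump

V₁ = q/y₁ = 2.274/0.6447 = 3.527 m/s. Fr₁ = V₁/√(g·y₁) = 3.527/√(9.81×0.6447) = 1.403.
Fr₁ = 1.403 lies in the undular range.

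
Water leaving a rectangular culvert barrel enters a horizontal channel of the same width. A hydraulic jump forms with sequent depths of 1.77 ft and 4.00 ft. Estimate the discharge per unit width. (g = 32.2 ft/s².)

q = 25.6 ft²/s

For a rectangular channel the momentum equation gives q² = ½·g·y₁·y₂·(y₁ + y₂) = ½×32.2×1.77×4.00×5.77 = 658.
q = √658 = 25.6 ft²/s.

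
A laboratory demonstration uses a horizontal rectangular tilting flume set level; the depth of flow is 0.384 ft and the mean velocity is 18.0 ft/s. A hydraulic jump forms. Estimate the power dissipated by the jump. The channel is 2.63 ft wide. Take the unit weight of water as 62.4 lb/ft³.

P = 5.59 hp

Fr₁ = V₁/√(g·y₁) = 18.0/√(32.2×0.384) = 5.12.
Sequent-depth ratio: y₂/y₁ = ½[√(1 + 8Fr₁²) − 1] = ½[√210.6 − 1] = 6.76.
y₂ = 6.76 × 0.384 = 2.59 ft.
q = V₁·y₁ = 18.0 × 0.384 = 6.91 ft²/s. V₂ = q/y₂ = 6.91/2.59 = 2.66 ft/s. E₁ = y₁ + V₁²/2g = 5.42 ft; E₂ = y₂ + V₂²/2g = 2.70 ft. ΔE = E₁ − E₂ = 2.71 ft.
Q = q·b = 6.91 × 2.63 = 18.2 cfs. P = γ·Q·ΔE/550 = 62.4 × 18.2 × 2.71 / 550 = 5.59 hp.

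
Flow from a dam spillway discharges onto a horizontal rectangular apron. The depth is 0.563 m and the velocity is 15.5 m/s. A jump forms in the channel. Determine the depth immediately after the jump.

y₂ = 4.98 m

Fr₁ = V₁/√(g·y₁) = 15.5/√(9.81×0.563) = 6.60.
Bélanger equation: y₂/y₁ = ½[√(1 + 8Fr₁²) − 1] = ½[√349.0 − 1] = 8.84.
y₂ = 8.84 × 0.563 = 4.98 m.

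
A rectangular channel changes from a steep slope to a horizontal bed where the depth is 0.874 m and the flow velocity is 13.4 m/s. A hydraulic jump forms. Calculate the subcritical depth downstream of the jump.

y₂ = 5.24 m

Fr₁ = V₁/√(g·y₁) = 13.4/√(9.81×0.874) = 4.58.
By Bélanger, y₂/y₁ = ½[√(1 + 8Fr₁²) − 1] = ½[√168.5 − 1] = 5.99.
y₂ = 5.99 × 0.874 = 5.24 m.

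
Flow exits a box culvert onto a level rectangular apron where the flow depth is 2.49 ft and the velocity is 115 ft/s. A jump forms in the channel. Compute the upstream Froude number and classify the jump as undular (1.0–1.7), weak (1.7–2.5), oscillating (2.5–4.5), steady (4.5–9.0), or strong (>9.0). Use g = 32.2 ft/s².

Fr₁ = 12.8; strong jump

Fr₁ = V₁/√(g·y₁) = 115/√(32.2×2.49) = 12.8.
Fr₁ = 12.8 lies in the strong range.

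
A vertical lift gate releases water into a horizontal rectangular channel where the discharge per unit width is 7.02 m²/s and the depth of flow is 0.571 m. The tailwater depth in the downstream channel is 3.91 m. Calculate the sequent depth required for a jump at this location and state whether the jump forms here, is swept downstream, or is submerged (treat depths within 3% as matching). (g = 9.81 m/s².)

y₂ = 3.92 m; the jump forms here

V₁ = q/y₁ = 7.02/0.571 = 12.3 m/s. Fr₁ = V₁/√(g·y₁) = 12.3/√(9.81×0.571) = 5.19.
Conjugate-depth relation: y₂/y₁ = ½[√(1 + 8Fr₁²) − 1] = ½[√216.9 − 1] = 6.86.
y₂ = 6.86 × 0.571 = 3.92 m.
Tailwater y_tw = 3.91 m: y_tw ≈ y₂, so the jump forms here.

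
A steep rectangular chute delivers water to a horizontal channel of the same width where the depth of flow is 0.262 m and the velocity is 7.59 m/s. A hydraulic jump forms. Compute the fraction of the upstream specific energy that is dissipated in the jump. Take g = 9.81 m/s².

ΔE/E₁ = 0.467 (46.7%)

Fr₁ = V₁/√(g·y₁) = 7.59/√(9.81×0.262) = 4.73.
From the momentum equation for a rectangular channel, y₂/y₁ = ½[√(1 + 8Fr₁²) − 1] = ½[√180.3 − 1] = 6.21.
y₂ = 6.21 × 0.262 = 1.63 m.
E₁ = y₁ + V₁²/2g = 3.20 m. ΔE = (y₂ − y₁)³/(4y₁y₂) = 1.49 m. ΔE/E₁ = 1.49/3.20 = 0.467.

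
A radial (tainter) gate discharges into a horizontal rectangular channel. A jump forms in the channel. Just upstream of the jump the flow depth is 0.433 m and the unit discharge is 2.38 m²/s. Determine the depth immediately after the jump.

y₂ = 1.43 m

V₁ = q/y₁ = 2.38/0.433 = 5.50 m/s. Fr₁ = V₁/√(g·y₁) = 5.50/√(9.81×0.433) = 2.67.
By Bélanger, y₂/y₁ = ½[√(1 + 8Fr₁²) − 1] = ½[√57.90 − 1] = 3.30.
y₂ = 3.30 × 0.433 = 1.43 m.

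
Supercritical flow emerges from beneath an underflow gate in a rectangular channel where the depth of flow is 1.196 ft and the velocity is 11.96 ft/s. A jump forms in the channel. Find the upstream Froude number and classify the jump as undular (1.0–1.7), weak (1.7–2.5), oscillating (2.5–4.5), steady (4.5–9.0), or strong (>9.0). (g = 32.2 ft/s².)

Fr₁ = V₁/√(g·y₁) = 11.96/√(32.2×1.196) = 1.927.
Fr₁ = 1.927 lies in the weak range.

Fr₁ = 1.927; weak jump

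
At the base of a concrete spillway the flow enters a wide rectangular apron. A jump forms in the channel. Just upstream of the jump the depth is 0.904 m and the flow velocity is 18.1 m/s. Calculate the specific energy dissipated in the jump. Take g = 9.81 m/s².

Fr₁ = V₁/√(g·y₁) = 18.1/√(9.81×0.904) = 6.08.
Conjugate-depth relation: y₂/y₁ = ½[√(1 + 8Fr₁²) − 1] = ½[√296.5 − 1] = 8.11.
y₂ = 8.11 × 0.904 = 7.33 m.
Head loss: ΔE = (y₂ − y₁)³/(4y₁y₂) = (7.33 − 0.904)³/(4×0.904×7.33) = 266/26.5 = 10.0 m.

ΔE = 10.0 m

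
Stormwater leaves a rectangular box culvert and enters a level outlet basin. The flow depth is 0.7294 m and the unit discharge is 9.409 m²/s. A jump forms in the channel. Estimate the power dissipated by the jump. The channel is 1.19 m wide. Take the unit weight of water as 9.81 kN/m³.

P = 480.7 kW

V₁ = q/y₁ = 9.409/0.7294 = 12.90 m/s. Fr₁ = V₁/√(g·y₁) = 12.90/√(9.81×0.7294) = 4.822.
By Bélanger, y₂/y₁ = ½[√(1 + 8Fr₁²) − 1] = ½[√187.04 − 1] = 6.338.
y₂ = 6.338 × 0.7294 = 4.623 m.
Head loss: ΔE = (y₂ − y₁)³/(4y₁y₂) = (4.623 − 0.7294)³/(4×0.7294×4.623) = 59.03/13.49 = 4.376 m.
Q = q·b = 9.409 × 1.19 = 11.20 m³/s. P = γ·Q·ΔE = 9.81 × 11.20 × 4.376 = 480.7 kW.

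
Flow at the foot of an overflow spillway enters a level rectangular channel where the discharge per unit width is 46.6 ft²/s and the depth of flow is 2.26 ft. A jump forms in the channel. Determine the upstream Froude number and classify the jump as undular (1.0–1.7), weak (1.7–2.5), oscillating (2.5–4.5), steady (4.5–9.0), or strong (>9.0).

V₁ = q/y₁ = 46.6/2.26 = 20.6 ft/s. Fr₁ = V₁/√(g·y₁) = 20.6/√(32.2×2.26) = 2.42.
Fr₁ = 2.42 lies in the weak range.

Fr₁ = 2.42; weak jump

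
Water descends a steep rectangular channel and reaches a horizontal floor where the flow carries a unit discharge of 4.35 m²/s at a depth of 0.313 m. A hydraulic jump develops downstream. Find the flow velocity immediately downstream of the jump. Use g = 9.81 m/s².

V₁ = q/y₁ = 4.35/0.313 = 13.9 m/s. Fr₁ = V₁/√(g·y₁) = 13.9/√(9.81×0.313) = 7.93.
Conjugate-depth relation: y₂/y₁ = ½[√(1 + 8Fr₁²) − 1] = ½[√504.2 − 1] = 10.7.
y₂ = 10.7 × 0.313 = 3.36 m.
V₂ = q/y₂ = 4.35/3.36 = 1.30 m/s.

V₂ = 1.30 m/s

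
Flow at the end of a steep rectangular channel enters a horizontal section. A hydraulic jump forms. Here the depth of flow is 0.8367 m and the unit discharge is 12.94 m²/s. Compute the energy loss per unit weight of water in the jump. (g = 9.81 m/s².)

V₁ = q/y₁ = 12.94/0.8367 = 15.47 m/s. Fr₁ = V₁/√(g·y₁) = 15.47/√(9.81×0.8367) = 5.398.
From the momentum equation for a rectangular channel, y₂/y₁ = ½[√(1 + 8Fr₁²) − 1] = ½[√234.12 − 1] = 7.150.
y₂ = 7.150 × 0.8367 = 5.983 m.
Head loss: ΔE = (y₂ − y₁)³/(4y₁y₂) = (5.983 − 0.8367)³/(4×0.8367×5.983) = 136.3/20.02 = 6.806 m.

ΔE = 6.806 m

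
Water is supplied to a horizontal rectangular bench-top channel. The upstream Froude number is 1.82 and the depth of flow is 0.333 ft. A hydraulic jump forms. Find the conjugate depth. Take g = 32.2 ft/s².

Fr₁ = 1.82 (given).
Conjugate-depth relation: y₂/y₁ = ½[√(1 + 8Fr₁²) − 1] = ½[√27.50 − 1] = 2.12.
y₂ = 2.12 × 0.333 = 0.707 ft.

y₂ = 0.707 ft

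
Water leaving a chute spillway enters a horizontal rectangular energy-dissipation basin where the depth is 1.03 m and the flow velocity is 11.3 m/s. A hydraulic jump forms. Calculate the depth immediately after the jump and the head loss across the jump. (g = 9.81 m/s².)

y₂ = 4.69 m; ΔE = 2.54 m

Fr₁ = V₁/√(g·y₁) = 11.3/√(9.81×1.03) = 3.55.
Conjugate-depth relation: y₂/y₁ = ½[√(1 + 8Fr₁²) − 1] = ½[√102.1 − 1] = 4.55.
y₂ = 4.55 × 1.03 = 4.69 m.
Head loss: ΔE = (y₂ − y₁)³/(4y₁y₂) = (4.69 − 1.03)³/(4×1.03×4.69) = 49.0/19.3 = 2.54 m.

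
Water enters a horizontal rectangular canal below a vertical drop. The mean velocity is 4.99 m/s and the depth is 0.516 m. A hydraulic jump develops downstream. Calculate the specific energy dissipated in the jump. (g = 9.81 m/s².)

Fr₁ = V₁/√(g·y₁) = 4.99/√(9.81×0.516) = 2.22.
Conjugate-depth relation: y₂/y₁ = ½[√(1 + 8Fr₁²) − 1] = ½[√40.35 − 1] = 2.68.
y₂ = 2.68 × 0.516 = 1.38 m.
q = V₁·y₁ = 4.99 × 0.516 = 2.57 m²/s. V₂ = q/y₂ = 2.57/1.38 = 1.86 m/s. E₁ = y₁ + V₁²/2g = 1.79 m; E₂ = y₂ + V₂²/2g = 1.56 m. ΔE = E₁ − E₂ = 0.227 m.

ΔE = 0.227 m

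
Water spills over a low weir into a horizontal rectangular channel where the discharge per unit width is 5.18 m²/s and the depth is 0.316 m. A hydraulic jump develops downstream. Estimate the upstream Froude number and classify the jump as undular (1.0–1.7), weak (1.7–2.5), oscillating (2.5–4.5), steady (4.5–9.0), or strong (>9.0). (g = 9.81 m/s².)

V₁ = q/y₁ = 5.18/0.316 = 16.4 m/s. Fr₁ = V₁/√(g·y₁) = 16.4/√(9.81×0.316) = 9.31.
Fr₁ = 9.31 lies in the strong range.

Fr₁ = 9.31; strong jump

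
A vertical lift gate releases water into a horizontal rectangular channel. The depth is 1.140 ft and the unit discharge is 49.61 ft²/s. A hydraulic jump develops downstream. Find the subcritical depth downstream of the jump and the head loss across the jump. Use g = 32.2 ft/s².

V₁ = q/y₁ = 49.61/1.140 = 43.52 ft/s. Fr₁ = V₁/√(g·y₁) = 43.52/√(32.2×1.140) = 7.183.
Bélanger equation: y₂/y₁ = ½[√(1 + 8Fr₁²) − 1] = ½[√413.72 − 1] = 9.670.
y₂ = 9.670 × 1.140 = 11.02 ft.
Head loss: ΔE = (y₂ − y₁)³/(4y₁y₂) = (11.02 − 1.140)³/(4×1.140×11.02) = 965.6/50.27 = 19.21 ft.

y₂ = 11.02 ft; ΔE = 19.21 ft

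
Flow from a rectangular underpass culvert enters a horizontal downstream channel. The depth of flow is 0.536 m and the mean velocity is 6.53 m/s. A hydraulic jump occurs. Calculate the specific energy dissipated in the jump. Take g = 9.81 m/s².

Fr₁ = V₁/√(g·y₁) = 6.53/√(9.81×0.536) = 2.85.
From the momentum equation for a rectangular channel, y₂/y₁ = ½[√(1 + 8Fr₁²) − 1] = ½[√65.88 − 1] = 3.56.
y₂ = 3.56 × 0.536 = 1.91 m.
q = V₁·y₁ = 6.53 × 0.536 = 3.50 m²/s. V₂ = q/y₂ = 3.50/1.91 = 1.84 m/s. E₁ = y₁ + V₁²/2g = 2.71 m; E₂ = y₂ + V₂²/2g = 2.08 m. ΔE = E₁ − E₂ = 0.630 m.

ΔE = 0.630 m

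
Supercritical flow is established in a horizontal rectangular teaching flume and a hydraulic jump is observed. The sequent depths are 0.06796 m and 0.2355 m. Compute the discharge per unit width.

q = 0.1543 m²/s

For a rectangular channel the momentum equation gives q² = ½·g·y₁·y₂·(y₁ + y₂) = ½×9.81×0.06796×0.2355×0.3035 = 0.02382.
q = √0.02382 = 0.1543 m²/s.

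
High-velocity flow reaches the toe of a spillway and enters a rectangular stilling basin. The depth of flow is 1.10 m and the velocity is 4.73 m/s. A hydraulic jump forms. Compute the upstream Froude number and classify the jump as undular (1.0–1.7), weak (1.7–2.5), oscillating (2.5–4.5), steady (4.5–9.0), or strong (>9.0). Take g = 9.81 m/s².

Fr₁ = 1.44; undular jump

Fr₁ = V₁/√(g·y₁) = 4.73/√(9.81×1.10) = 1.44.
Fr₁ = 1.44 lies in the undular range.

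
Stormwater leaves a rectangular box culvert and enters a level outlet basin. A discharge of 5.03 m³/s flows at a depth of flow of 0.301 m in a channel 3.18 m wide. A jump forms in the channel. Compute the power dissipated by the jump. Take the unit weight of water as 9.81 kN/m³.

q = Q/b = 5.03/3.18 = 1.58 m²/s; V₁ = q/y₁ = 5.26 m/s. Fr₁ = V₁/√(g·y₁) = 3.06.
Bélanger equation: y₂/y₁ = ½[√(1 + 8Fr₁²) − 1] = ½[√75.82 − 1] = 3.85.
y₂ = 3.85 × 0.301 = 1.16 m.
V₂ = q/y₂ = 1.58/1.16 = 1.36 m/s. E₁ = y₁ + V₁²/2g = 1.71 m; E₂ = y₂ + V₂²/2g = 1.25 m. ΔE = E₁ − E₂ = 0.454 m.
P = γ·Q·ΔE = 9.81 × 5.03 × 0.454 = 22.4 kW.

P = 22.4 kW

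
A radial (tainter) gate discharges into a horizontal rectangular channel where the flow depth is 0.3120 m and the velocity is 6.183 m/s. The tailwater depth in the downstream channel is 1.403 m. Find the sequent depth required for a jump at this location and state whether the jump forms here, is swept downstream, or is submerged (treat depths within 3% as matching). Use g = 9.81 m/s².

Fr₁ = V₁/√(g·y₁) = 6.183/√(9.81×0.3120) = 3.534.
Bélanger equation: y₂/y₁ = ½[√(1 + 8Fr₁²) − 1] = ½[√100.92 − 1] = 4.523.
y₂ = 4.523 × 0.3120 = 1.411 m.
Tailwater y_tw = 1.403 m: y_tw ≈ y₂, so the jump forms here.

y₂ = 1.411 m; the jump forms here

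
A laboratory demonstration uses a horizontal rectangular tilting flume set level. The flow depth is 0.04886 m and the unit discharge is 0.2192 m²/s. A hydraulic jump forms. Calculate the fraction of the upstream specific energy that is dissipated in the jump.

ΔE/E₁ = 0.593 (59.3%)

V₁ = q/y₁ = 0.2192/0.04886 = 4.486 m/s. Fr₁ = V₁/√(g·y₁) = 4.486/√(9.81×0.04886) = 6.480.
Sequent-depth ratio: y₂/y₁ = ½[√(1 + 8Fr₁²) − 1] = ½[√336.92 − 1] = 8.678.
y₂ = 8.678 × 0.04886 = 0.4240 m.
E₁ = y₁ + V₁²/2g = 1.075 m. ΔE = (y₂ − y₁)³/(4y₁y₂) = 0.6371 m. ΔE/E₁ = 0.6371/1.075 = 0.593.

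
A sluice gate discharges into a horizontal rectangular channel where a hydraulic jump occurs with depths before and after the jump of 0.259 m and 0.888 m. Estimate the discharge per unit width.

For a rectangular channel the momentum equation gives q² = ½·g·y₁·y₂·(y₁ + y₂) = ½×9.81×0.259×0.888×1.15 = 1.29.
q = √1.29 = 1.14 m²/s.

q = 1.14 m²/s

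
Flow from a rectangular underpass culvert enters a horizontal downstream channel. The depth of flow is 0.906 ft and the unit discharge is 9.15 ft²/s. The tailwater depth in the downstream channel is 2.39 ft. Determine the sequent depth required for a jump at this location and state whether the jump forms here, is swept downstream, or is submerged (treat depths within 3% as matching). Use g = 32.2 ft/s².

y₂ = 1.99 ft; the jump is submerged

V₁ = q/y₁ = 9.15/0.906 = 10.1 ft/s. Fr₁ = V₁/√(g·y₁) = 10.1/√(32.2×0.906) = 1.87.
From the momentum equation for a rectangular channel, y₂/y₁ = ½[√(1 + 8Fr₁²) − 1] = ½[√28.97 − 1] = 2.19.
y₂ = 2.19 × 0.906 = 1.99 ft.
Tailwater y_tw = 2.39 ft: y_tw > y₂, so the jump is submerged.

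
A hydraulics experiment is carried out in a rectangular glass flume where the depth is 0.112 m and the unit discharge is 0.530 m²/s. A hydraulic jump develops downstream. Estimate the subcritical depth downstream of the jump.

y₂ = 0.661 m

V₁ = q/y₁ = 0.530/0.112 = 4.73 m/s. Fr₁ = V₁/√(g·y₁) = 4.73/√(9.81×0.112) = 4.51.
By Bélanger, y₂/y₁ = ½[√(1 + 8Fr₁²) − 1] = ½[√164.0 − 1] = 5.90.
y₂ = 5.90 × 0.112 = 0.661 m.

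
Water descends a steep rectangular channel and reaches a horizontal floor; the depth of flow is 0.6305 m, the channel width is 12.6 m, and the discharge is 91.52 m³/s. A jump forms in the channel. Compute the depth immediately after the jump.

y₂ = 3.827 m

q = Q/b = 91.52/12.6 = 7.263 m²/s; V₁ = q/y₁ = 11.52 m/s. Fr₁ = V₁/√(g·y₁) = 4.632.
Conjugate-depth relation: y₂/y₁ = ½[√(1 + 8Fr₁²) − 1] = ½[√172.66 − 1] = 6.070.
y₂ = 6.070 × 0.6305 = 3.827 m.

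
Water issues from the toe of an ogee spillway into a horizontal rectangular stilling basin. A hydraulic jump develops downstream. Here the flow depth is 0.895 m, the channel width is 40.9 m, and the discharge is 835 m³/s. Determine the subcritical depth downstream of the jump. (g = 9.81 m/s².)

q = Q/b = 835/40.9 = 20.4 m²/s; V₁ = q/y₁ = 22.8 m/s. Fr₁ = V₁/√(g·y₁) = 7.70.
By Bélanger, y₂/y₁ = ½[√(1 + 8Fr₁²) − 1] = ½[√475.1 − 1] = 10.4.
y₂ = 10.4 × 0.895 = 9.31 m.

y₂ = 9.31 m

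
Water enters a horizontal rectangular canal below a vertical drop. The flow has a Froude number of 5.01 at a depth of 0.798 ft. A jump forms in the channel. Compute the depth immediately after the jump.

y₂ = 5.27 ft

Fr₁ = 5.01 (given).
By Bélanger, y₂/y₁ = ½[√(1 + 8Fr₁²) − 1] = ½[√201.8 − 1] = 6.60.
y₂ = 6.60 × 0.798 = 5.27 ft.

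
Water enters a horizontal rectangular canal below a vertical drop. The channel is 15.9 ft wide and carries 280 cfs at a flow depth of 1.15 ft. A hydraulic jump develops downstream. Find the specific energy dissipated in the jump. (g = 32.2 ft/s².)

ΔE = 0.853 ft

q = Q/b = 280/15.9 = 17.6 ft²/s; V₁ = q/y₁ = 15.3 ft/s. Fr₁ = V₁/√(g·y₁) = 2.52.
Conjugate-depth relation: y₂/y₁ = ½[√(1 + 8Fr₁²) − 1] = ½[√51.66 − 1] = 3.09.
y₂ = 3.09 × 1.15 = 3.56 ft.
V₂ = q/y₂ = 17.6/3.56 = 4.95 ft/s. E₁ = y₁ + V₁²/2g = 4.79 ft; E₂ = y₂ + V₂²/2g = 3.94 ft. ΔE = E₁ − E₂ = 0.853 ft.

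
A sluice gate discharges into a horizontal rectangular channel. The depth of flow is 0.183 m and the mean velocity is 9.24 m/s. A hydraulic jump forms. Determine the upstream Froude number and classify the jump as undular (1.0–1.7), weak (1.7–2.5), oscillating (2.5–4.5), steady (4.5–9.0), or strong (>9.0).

Fr₁ = V₁/√(g·y₁) = 9.24/√(9.81×0.183) = 6.90.
Fr₁ = 6.90 lies in the steady range.

Fr₁ = 6.90; steady jump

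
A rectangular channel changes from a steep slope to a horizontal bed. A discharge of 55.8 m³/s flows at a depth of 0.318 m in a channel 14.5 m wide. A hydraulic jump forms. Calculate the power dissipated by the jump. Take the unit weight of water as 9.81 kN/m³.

q = Q/b = 55.8/14.5 = 3.85 m²/s; V₁ = q/y₁ = 12.1 m/s. Fr₁ = V₁/√(g·y₁) = 6.85.
Bélanger equation: y₂/y₁ = ½[√(1 + 8Fr₁²) − 1] = ½[√376.6 − 1] = 9.20.
y₂ = 9.20 × 0.318 = 2.93 m.
Head loss: ΔE = (y₂ − y₁)³/(4y₁y₂) = (2.93 − 0.318)³/(4×0.318×2.93) = 17.7/3.72 = 4.77 m.
P = γ·Q·ΔE = 9.81 × 55.8 × 4.77 = 2610 kW.

P = 2610 kW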